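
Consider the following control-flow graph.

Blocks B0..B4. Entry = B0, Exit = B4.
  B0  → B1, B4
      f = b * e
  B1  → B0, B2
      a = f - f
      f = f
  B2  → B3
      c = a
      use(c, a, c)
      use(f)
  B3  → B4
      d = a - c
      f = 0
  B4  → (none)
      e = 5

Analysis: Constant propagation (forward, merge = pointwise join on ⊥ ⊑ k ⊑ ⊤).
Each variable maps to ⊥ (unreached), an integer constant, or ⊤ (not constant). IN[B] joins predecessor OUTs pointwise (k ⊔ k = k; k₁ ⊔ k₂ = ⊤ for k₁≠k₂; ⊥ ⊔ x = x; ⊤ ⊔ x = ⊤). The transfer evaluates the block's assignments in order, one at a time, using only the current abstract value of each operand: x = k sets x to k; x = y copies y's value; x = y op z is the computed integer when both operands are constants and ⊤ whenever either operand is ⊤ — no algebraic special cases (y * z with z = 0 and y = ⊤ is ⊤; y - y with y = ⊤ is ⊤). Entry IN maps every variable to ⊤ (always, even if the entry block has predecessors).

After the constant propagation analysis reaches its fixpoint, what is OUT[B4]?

Answer: {a: ⊤, b: ⊤, c: ⊤, d: ⊤, e: 5, f: ⊤}

Trace:
Converged values:
  B0: | IN=(all ⊤) | OUT=(all ⊤)
  B1: | IN=(all ⊤) | OUT=(all ⊤)
  B2: | IN=(all ⊤) | OUT=(all ⊤)
  B3: | IN=(all ⊤) | OUT={f:0; rest ⊤}
  B4: | IN=(all ⊤) | OUT={e:5; rest ⊤}

Merge at B4: IN[B4] = OUT[B0] ⊔ OUT[B3] = {a: ⊤, b: ⊤, c: ⊤, d: ⊤, e: ⊤, f: ⊤}
Applying B4's transfer function to that IN value gives OUT[B4] (row B4 above).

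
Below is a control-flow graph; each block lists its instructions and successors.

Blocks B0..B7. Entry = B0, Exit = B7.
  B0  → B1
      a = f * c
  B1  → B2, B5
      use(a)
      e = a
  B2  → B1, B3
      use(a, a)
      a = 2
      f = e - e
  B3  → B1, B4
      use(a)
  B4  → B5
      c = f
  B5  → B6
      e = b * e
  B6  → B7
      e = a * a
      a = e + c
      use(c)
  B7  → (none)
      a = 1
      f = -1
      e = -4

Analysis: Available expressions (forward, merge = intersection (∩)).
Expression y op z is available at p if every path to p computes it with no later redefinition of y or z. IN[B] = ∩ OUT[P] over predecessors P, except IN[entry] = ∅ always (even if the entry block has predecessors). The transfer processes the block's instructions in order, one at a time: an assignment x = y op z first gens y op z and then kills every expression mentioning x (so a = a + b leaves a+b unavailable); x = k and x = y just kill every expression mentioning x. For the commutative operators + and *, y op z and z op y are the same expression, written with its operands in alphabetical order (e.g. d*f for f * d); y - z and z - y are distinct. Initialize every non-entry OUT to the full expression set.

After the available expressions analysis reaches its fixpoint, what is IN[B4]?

Per-block solution:
  B0: | IN={} | OUT={c*f}
  B1: | IN={} | OUT={}
  B2: | IN={} | OUT={e-e}
  B3: | IN={e-e} | OUT={e-e}
  B4: | IN={e-e} | OUT={e-e}
  B5: | IN={} | OUT={}
  B6: | IN={} | OUT={c+e}
  B7: | IN={c+e} | OUT={}

Merge at B4: IN[B4] = OUT[B3] = {e-e}

Answer: {e-e}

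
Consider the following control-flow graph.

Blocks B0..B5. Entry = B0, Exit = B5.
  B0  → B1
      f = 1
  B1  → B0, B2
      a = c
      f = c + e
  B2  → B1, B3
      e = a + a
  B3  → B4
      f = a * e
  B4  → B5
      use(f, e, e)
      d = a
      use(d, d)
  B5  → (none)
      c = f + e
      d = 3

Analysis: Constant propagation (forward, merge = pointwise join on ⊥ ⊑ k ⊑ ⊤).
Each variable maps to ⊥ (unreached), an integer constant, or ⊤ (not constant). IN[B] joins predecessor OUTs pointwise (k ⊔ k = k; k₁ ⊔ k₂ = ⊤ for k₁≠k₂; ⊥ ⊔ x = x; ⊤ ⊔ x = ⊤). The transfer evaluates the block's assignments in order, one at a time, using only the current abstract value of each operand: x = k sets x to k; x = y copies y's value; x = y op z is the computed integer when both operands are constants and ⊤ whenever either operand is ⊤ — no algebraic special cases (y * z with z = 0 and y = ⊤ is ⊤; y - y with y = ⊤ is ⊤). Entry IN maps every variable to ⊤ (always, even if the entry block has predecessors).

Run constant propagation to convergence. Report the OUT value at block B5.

Converged values:
  B0:   IN=(all ⊤)   OUT={f:1; rest ⊤}
  B1:   IN=(all ⊤)   OUT=(all ⊤)
  B2:   IN=(all ⊤)   OUT=(all ⊤)
  B3:   IN=(all ⊤)   OUT=(all ⊤)
  B4:   IN=(all ⊤)   OUT=(all ⊤)
  B5:   IN=(all ⊤)   OUT={d:3; rest ⊤}

Merge at B5: IN[B5] = OUT[B4] = {a: ⊤, b: ⊤, c: ⊤, d: ⊤, e: ⊤, f: ⊤}
Applying B5's transfer function to that IN value gives OUT[B5] (row B5 above).

Answer: {a: ⊤, b: ⊤, c: ⊤, d: 3, e: ⊤, f: ⊤}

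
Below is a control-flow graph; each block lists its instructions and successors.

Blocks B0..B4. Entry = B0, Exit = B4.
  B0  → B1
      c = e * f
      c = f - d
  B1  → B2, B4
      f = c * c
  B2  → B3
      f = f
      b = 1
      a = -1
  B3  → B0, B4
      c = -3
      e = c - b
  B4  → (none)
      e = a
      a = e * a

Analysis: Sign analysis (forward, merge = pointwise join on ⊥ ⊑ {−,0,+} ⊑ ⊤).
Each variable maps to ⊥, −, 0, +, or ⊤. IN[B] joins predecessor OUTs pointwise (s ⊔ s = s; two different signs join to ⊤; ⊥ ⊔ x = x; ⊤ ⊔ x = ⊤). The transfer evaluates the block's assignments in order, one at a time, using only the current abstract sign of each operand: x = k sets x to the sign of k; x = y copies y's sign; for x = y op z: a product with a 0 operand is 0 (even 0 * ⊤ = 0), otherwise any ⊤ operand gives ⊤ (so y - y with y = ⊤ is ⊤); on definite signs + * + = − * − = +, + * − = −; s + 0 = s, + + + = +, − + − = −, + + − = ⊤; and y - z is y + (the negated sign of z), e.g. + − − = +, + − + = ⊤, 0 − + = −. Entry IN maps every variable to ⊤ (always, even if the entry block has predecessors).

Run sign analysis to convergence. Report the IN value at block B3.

Answer: {a: -, b: +, c: ⊤, d: ⊤, e: ⊤, f: ⊤}

Working:
Per-block solution:
  B0:  IN=(all ⊤)  OUT=(all ⊤)
  B1:  IN=(all ⊤)  OUT=(all ⊤)
  B2:  IN=(all ⊤)  OUT={a:-, b:+; rest ⊤}
  B3:  IN={a:-, b:+; rest ⊤}  OUT={a:-, b:+, c:-, e:-; rest ⊤}
  B4:  IN=(all ⊤)  OUT=(all ⊤)

Merge at B3: IN[B3] = OUT[B2] = {a: -, b: +, c: ⊤, d: ⊤, e: ⊤, f: ⊤}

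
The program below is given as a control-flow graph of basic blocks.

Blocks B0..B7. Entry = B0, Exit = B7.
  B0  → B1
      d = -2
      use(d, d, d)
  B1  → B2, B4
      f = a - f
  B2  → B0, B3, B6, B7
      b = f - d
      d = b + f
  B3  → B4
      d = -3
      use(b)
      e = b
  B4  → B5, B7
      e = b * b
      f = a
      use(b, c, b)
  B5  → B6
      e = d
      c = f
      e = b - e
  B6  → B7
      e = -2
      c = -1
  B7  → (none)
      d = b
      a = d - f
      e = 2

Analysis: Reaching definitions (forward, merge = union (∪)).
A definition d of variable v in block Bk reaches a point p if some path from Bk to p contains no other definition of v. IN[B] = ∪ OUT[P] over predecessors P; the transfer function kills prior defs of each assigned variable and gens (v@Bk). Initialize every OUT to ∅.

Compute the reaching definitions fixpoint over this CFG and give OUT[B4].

Per-block solution:
  B0: | IN={b@B2, d@B2, f@B1} | OUT={b@B2, d@B0, f@B1}
  B1: | IN={b@B2, d@B0, f@B1} | OUT={b@B2, d@B0, f@B1}
  B2: | IN={b@B2, d@B0, f@B1} | OUT={b@B2, d@B2, f@B1}
  B3: | IN={b@B2, d@B2, f@B1} | OUT={b@B2, d@B3, e@B3, f@B1}
  B4: | IN={b@B2, d@B0, d@B3, e@B3, f@B1} | OUT={b@B2, d@B0, d@B3, e@B4, f@B4}
  B5: | IN={b@B2, d@B0, d@B3, e@B4, f@B4} | OUT={b@B2, c@B5, d@B0, d@B3, e@B5, f@B4}
  B6: | IN={b@B2, c@B5, d@B0, d@B2, d@B3, e@B5, f@B1, f@B4} | OUT={b@B2, c@B6, d@B0, d@B2, d@B3, e@B6, f@B1, f@B4}
  B7: | IN={b@B2, c@B6, d@B0, d@B2, d@B3, e@B4, e@B6, f@B1, f@B4} | OUT={a@B7, b@B2, c@B6, d@B7, e@B7, f@B1, f@B4}

Merge at B4: IN[B4] = OUT[B1] ⊔ OUT[B3] = {b@B2, d@B0, d@B3, e@B3, f@B1}
Applying B4's transfer function to that IN value gives OUT[B4] (row B4 above).

Answer: {b@B2, d@B0, d@B3, e@B4, f@B4}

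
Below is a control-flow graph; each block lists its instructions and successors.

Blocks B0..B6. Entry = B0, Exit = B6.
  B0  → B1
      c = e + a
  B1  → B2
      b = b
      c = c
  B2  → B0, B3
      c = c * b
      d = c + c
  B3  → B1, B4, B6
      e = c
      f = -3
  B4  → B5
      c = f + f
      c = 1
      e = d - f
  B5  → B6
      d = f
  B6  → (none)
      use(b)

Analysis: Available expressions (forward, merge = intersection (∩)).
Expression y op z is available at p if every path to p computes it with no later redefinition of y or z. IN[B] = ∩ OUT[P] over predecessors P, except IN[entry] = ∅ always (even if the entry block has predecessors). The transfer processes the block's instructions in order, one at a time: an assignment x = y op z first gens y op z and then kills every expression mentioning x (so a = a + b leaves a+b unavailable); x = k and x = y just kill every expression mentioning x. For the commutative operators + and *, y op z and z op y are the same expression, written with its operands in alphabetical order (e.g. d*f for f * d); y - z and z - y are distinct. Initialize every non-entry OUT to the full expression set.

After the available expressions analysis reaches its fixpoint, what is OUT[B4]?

Answer: {d-f, f+f}

Trace:
Converged values:
  B0:   IN={}   OUT={a+e}
  B1:   IN={}   OUT={}
  B2:   IN={}   OUT={c+c}
  B3:   IN={c+c}   OUT={c+c}
  B4:   IN={c+c}   OUT={d-f, f+f}
  B5:   IN={d-f, f+f}   OUT={f+f}
  B6:   IN={}   OUT={}

Merge at B4: IN[B4] = OUT[B3] = {c+c}
Applying B4's transfer function to that IN value gives OUT[B4] (row B4 above).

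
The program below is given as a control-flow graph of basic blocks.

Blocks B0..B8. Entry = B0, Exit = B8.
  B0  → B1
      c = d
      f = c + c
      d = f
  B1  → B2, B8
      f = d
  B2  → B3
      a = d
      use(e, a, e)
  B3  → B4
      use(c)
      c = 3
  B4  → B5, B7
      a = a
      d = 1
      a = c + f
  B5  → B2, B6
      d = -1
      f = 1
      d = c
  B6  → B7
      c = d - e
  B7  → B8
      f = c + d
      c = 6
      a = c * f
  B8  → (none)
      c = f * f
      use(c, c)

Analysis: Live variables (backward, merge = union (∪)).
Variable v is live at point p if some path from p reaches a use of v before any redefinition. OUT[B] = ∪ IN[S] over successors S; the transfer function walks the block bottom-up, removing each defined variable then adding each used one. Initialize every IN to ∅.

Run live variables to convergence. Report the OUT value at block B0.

Fixpoint table:
  B0:  IN={d, e}  OUT={c, d, e}
  B1:  IN={c, d, e}  OUT={c, d, e, f}
  B2:  IN={c, d, e, f}  OUT={a, c, e, f}
  B3:  IN={a, c, e, f}  OUT={a, c, e, f}
  B4:  IN={a, c, e, f}  OUT={c, d, e}
  B5:  IN={c, e}  OUT={c, d, e, f}
  B6:  IN={d, e}  OUT={c, d}
  B7:  IN={c, d}  OUT={f}
  B8:  IN={f}  OUT={}

Merge at B0: OUT[B0] = IN[B1] = {c, d, e}

Answer: {c, d, e}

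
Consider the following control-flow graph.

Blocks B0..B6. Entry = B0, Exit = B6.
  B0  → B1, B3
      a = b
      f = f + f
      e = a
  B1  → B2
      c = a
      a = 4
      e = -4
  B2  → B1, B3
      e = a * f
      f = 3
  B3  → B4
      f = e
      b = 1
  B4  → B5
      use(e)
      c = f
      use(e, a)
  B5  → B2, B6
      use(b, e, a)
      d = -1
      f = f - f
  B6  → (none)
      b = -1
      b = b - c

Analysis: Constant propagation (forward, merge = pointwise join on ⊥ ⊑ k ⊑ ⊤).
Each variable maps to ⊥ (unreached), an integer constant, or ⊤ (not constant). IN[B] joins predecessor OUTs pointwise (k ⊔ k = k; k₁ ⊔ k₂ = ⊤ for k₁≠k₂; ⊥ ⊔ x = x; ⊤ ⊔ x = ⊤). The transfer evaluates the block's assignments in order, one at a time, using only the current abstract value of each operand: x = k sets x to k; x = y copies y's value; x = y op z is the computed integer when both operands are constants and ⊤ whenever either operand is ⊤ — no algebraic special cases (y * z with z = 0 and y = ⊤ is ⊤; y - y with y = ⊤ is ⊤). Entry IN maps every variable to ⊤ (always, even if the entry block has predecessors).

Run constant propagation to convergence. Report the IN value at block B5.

Converged values:
  B0:   IN=(all ⊤)   OUT=(all ⊤)
  B1:   IN=(all ⊤)   OUT={a:4, e:-4; rest ⊤}
  B2:   IN=(all ⊤)   OUT={f:3; rest ⊤}
  B3:   IN=(all ⊤)   OUT={b:1; rest ⊤}
  B4:   IN={b:1; rest ⊤}   OUT={b:1; rest ⊤}
  B5:   IN={b:1; rest ⊤}   OUT={b:1, d:-1; rest ⊤}
  B6:   IN={b:1, d:-1; rest ⊤}   OUT={d:-1; rest ⊤}

Merge at B5: IN[B5] = OUT[B4] = {a: ⊤, b: 1, c: ⊤, d: ⊤, e: ⊤, f: ⊤}

Answer: {a: ⊤, b: 1, c: ⊤, d: ⊤, e: ⊤, f: ⊤}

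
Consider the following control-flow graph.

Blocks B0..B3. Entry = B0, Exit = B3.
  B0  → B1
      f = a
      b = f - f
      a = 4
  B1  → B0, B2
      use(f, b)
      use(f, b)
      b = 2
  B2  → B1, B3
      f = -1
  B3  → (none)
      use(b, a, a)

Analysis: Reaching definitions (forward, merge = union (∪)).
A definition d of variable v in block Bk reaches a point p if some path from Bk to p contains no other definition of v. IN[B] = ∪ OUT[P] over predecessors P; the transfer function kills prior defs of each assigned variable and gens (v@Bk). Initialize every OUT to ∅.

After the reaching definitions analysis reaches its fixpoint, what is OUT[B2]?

Answer: {a@B0, b@B1, f@B2}

Trace:
Converged values:
  B0:  IN={a@B0, b@B1, f@B0, f@B2}  OUT={a@B0, b@B0, f@B0}
  B1:  IN={a@B0, b@B0, b@B1, f@B0, f@B2}  OUT={a@B0, b@B1, f@B0, f@B2}
  B2:  IN={a@B0, b@B1, f@B0, f@B2}  OUT={a@B0, b@B1, f@B2}
  B3:  IN={a@B0, b@B1, f@B2}  OUT={a@B0, b@B1, f@B2}

Merge at B2: IN[B2] = OUT[B1] = {a@B0, b@B1, f@B0, f@B2}
Applying B2's transfer function to that IN value gives OUT[B2] (row B2 above).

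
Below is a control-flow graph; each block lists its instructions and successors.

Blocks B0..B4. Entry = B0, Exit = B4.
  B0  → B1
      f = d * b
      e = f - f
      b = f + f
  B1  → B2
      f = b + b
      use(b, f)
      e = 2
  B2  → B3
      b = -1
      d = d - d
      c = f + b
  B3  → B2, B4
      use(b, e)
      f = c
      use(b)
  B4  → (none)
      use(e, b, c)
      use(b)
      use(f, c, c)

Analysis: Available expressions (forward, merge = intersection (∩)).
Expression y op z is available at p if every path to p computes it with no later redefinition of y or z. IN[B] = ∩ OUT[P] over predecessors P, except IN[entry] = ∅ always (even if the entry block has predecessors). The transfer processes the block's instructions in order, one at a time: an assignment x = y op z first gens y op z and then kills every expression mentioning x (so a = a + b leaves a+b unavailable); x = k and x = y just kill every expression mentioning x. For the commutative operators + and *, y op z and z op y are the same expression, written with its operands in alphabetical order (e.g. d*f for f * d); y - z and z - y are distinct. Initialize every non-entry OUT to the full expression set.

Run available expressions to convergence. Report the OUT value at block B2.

Per-block solution:
  B0:   IN={}   OUT={f+f, f-f}
  B1:   IN={f+f, f-f}   OUT={b+b}
  B2:   IN={}   OUT={b+f}
  B3:   IN={b+f}   OUT={}
  B4:   IN={}   OUT={}

Merge at B2: IN[B2] = OUT[B1] ∩ OUT[B3] = {}
Applying B2's transfer function to that IN value gives OUT[B2] (row B2 above).

Answer: {b+f}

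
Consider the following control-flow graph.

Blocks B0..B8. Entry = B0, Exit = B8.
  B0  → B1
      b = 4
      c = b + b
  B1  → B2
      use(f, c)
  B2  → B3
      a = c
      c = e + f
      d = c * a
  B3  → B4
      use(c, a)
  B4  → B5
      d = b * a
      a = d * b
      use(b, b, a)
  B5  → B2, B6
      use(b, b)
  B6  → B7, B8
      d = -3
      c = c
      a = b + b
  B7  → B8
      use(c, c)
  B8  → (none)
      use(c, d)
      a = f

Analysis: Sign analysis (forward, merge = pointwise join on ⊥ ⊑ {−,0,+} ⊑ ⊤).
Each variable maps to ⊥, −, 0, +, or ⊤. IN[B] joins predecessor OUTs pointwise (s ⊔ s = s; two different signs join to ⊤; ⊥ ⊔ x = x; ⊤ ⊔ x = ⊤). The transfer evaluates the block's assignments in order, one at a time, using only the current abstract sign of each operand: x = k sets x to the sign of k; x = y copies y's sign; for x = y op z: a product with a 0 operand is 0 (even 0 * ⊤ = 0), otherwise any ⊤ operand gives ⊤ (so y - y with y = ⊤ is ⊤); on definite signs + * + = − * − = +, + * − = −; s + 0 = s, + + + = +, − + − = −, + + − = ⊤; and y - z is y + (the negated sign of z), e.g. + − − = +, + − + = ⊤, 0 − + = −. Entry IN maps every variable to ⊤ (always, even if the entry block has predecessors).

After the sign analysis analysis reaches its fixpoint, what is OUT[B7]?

Answer: {a: +, b: +, c: ⊤, d: -, e: ⊤, f: ⊤}

Working:
Per-block solution:
  B0: | IN=(all ⊤) | OUT={b:+, c:+; rest ⊤}
  B1: | IN={b:+, c:+; rest ⊤} | OUT={b:+, c:+; rest ⊤}
  B2: | IN={b:+; rest ⊤} | OUT={b:+; rest ⊤}
  B3: | IN={b:+; rest ⊤} | OUT={b:+; rest ⊤}
  B4: | IN={b:+; rest ⊤} | OUT={b:+; rest ⊤}
  B5: | IN={b:+; rest ⊤} | OUT={b:+; rest ⊤}
  B6: | IN={b:+; rest ⊤} | OUT={a:+, b:+, d:-; rest ⊤}
  B7: | IN={a:+, b:+, d:-; rest ⊤} | OUT={a:+, b:+, d:-; rest ⊤}
  B8: | IN={a:+, b:+, d:-; rest ⊤} | OUT={b:+, d:-; rest ⊤}

Merge at B7: IN[B7] = OUT[B6] = {a: +, b: +, c: ⊤, d: -, e: ⊤, f: ⊤}
Applying B7's transfer function to that IN value gives OUT[B7] (row B7 above).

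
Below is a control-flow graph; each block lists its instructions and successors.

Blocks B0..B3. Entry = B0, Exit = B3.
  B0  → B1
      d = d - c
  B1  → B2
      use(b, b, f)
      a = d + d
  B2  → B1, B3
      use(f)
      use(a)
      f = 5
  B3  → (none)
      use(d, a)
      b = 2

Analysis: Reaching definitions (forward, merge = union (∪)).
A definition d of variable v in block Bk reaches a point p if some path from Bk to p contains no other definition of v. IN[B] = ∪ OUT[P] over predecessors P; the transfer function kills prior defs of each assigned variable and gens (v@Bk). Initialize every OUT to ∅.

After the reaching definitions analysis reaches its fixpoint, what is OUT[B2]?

Answer: {a@B1, d@B0, f@B2}

Working:
Converged values:
  B0:  IN={}  OUT={d@B0}
  B1:  IN={a@B1, d@B0, f@B2}  OUT={a@B1, d@B0, f@B2}
  B2:  IN={a@B1, d@B0, f@B2}  OUT={a@B1, d@B0, f@B2}
  B3:  IN={a@B1, d@B0, f@B2}  OUT={a@B1, b@B3, d@B0, f@B2}

Merge at B2: IN[B2] = OUT[B1] = {a@B1, d@B0, f@B2}
Applying B2's transfer function to that IN value gives OUT[B2] (row B2 above).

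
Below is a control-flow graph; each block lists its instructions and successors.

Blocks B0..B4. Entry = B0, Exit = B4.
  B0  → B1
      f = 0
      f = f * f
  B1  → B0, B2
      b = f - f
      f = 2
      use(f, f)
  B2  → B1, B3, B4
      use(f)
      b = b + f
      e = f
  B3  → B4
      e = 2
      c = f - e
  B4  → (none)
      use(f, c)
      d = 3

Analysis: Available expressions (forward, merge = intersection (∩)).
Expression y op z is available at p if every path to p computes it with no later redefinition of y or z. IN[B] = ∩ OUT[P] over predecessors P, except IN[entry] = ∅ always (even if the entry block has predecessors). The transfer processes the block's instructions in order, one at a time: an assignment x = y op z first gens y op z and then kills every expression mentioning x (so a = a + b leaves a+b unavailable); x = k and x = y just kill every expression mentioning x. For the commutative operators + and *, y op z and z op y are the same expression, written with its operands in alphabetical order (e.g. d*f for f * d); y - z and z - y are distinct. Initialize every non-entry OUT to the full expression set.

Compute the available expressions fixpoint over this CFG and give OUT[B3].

Converged values:
  B0:   IN={}   OUT={}
  B1:   IN={}   OUT={}
  B2:   IN={}   OUT={}
  B3:   IN={}   OUT={f-e}
  B4:   IN={}   OUT={}

Merge at B3: IN[B3] = OUT[B2] = {}
Applying B3's transfer function to that IN value gives OUT[B3] (row B3 above).

Answer: {f-e}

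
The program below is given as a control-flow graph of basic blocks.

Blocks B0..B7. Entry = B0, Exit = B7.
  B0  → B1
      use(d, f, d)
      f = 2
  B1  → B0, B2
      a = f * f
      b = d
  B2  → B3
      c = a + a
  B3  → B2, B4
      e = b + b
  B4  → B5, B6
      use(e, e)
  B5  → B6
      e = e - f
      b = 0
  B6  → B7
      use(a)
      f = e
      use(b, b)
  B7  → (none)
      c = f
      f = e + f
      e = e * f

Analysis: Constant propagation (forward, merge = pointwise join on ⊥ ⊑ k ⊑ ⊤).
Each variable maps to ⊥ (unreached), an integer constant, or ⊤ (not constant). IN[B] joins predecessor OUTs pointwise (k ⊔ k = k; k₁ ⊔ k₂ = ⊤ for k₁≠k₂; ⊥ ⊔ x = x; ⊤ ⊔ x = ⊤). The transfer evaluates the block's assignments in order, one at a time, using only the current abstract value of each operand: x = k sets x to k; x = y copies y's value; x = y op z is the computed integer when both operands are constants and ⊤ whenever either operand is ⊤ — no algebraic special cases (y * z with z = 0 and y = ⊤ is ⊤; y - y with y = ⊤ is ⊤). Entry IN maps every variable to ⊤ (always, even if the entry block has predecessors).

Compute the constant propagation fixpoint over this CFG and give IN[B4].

Answer: {a: 4, b: ⊤, c: 8, d: ⊤, e: ⊤, f: 2}

Trace:
Fixpoint table:
  B0:   IN=(all ⊤)   OUT={f:2; rest ⊤}
  B1:   IN={f:2; rest ⊤}   OUT={a:4, f:2; rest ⊤}
  B2:   IN={a:4, f:2; rest ⊤}   OUT={a:4, c:8, f:2; rest ⊤}
  B3:   IN={a:4, c:8, f:2; rest ⊤}   OUT={a:4, c:8, f:2; rest ⊤}
  B4:   IN={a:4, c:8, f:2; rest ⊤}   OUT={a:4, c:8, f:2; rest ⊤}
  B5:   IN={a:4, c:8, f:2; rest ⊤}   OUT={a:4, b:0, c:8, f:2; rest ⊤}
  B6:   IN={a:4, c:8, f:2; rest ⊤}   OUT={a:4, c:8; rest ⊤}
  B7:   IN={a:4, c:8; rest ⊤}   OUT={a:4; rest ⊤}

Merge at B4: IN[B4] = OUT[B3] = {a: 4, b: ⊤, c: 8, d: ⊤, e: ⊤, f: 2}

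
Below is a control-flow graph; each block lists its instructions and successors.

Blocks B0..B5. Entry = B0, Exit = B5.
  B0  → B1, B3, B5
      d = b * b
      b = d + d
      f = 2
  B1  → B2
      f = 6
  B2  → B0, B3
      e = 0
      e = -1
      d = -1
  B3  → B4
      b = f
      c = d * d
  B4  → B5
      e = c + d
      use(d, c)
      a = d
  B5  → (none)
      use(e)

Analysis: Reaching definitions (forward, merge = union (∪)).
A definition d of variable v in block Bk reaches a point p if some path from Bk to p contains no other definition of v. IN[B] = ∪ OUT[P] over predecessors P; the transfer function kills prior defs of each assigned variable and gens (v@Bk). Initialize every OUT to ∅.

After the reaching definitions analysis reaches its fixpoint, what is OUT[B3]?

Per-block solution:
  B0:   IN={b@B0, d@B2, e@B2, f@B1}   OUT={b@B0, d@B0, e@B2, f@B0}
  B1:   IN={b@B0, d@B0, e@B2, f@B0}   OUT={b@B0, d@B0, e@B2, f@B1}
  B2:   IN={b@B0, d@B0, e@B2, f@B1}   OUT={b@B0, d@B2, e@B2, f@B1}
  B3:   IN={b@B0, d@B0, d@B2, e@B2, f@B0, f@B1}   OUT={b@B3, c@B3, d@B0, d@B2, e@B2, f@B0, f@B1}
  B4:   IN={b@B3, c@B3, d@B0, d@B2, e@B2, f@B0, f@B1}   OUT={a@B4, b@B3, c@B3, d@B0, d@B2, e@B4, f@B0, f@B1}
  B5:   IN={a@B4, b@B0, b@B3, c@B3, d@B0, d@B2, e@B2, e@B4, f@B0, f@B1}   OUT={a@B4, b@B0, b@B3, c@B3, d@B0, d@B2, e@B2, e@B4, f@B0, f@B1}

Merge at B3: IN[B3] = OUT[B0] ⊔ OUT[B2] = {b@B0, d@B0, d@B2, e@B2, f@B0, f@B1}
Applying B3's transfer function to that IN value gives OUT[B3] (row B3 above).

Answer: {b@B3, c@B3, d@B0, d@B2, e@B2, f@B0, f@B1}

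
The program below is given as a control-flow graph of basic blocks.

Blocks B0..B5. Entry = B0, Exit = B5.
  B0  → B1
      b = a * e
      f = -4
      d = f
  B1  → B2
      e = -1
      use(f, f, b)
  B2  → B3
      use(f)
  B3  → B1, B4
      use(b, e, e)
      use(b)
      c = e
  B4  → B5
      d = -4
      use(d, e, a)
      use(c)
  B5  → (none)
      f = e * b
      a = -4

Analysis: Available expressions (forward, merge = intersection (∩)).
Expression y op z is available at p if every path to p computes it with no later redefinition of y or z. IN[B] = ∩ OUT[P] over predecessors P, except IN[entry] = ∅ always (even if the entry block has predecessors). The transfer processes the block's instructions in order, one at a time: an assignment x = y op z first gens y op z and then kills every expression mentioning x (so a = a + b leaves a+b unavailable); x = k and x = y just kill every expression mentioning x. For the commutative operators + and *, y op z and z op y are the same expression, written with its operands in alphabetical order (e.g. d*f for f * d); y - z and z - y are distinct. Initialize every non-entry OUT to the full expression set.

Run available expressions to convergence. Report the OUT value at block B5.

Answer: {b*e}

Derivation:
Per-block solution:
  B0: | IN={} | OUT={a*e}
  B1: | IN={} | OUT={}
  B2: | IN={} | OUT={}
  B3: | IN={} | OUT={}
  B4: | IN={} | OUT={}
  B5: | IN={} | OUT={b*e}

Merge at B5: IN[B5] = OUT[B4] = {}
Applying B5's transfer function to that IN value gives OUT[B5] (row B5 above).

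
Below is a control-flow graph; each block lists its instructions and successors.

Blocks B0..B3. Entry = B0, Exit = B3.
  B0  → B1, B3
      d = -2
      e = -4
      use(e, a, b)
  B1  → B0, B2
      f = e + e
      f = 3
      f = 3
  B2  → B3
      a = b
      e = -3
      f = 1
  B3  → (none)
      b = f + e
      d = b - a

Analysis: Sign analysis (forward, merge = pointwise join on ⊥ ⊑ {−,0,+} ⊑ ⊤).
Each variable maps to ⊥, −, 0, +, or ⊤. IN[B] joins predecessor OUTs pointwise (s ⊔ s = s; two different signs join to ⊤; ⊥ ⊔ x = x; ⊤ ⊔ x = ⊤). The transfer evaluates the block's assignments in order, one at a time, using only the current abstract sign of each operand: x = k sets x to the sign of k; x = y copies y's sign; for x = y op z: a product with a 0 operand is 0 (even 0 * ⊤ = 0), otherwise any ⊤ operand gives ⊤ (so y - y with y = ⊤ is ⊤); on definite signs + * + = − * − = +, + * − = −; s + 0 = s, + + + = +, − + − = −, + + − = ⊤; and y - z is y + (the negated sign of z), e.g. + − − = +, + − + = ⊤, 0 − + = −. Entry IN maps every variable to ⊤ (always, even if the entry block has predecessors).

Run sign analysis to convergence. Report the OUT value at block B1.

Answer: {a: ⊤, b: ⊤, c: ⊤, d: -, e: -, f: +}

Trace:
Converged values:
  B0: | IN=(all ⊤) | OUT={d:-, e:-; rest ⊤}
  B1: | IN={d:-, e:-; rest ⊤} | OUT={d:-, e:-, f:+; rest ⊤}
  B2: | IN={d:-, e:-, f:+; rest ⊤} | OUT={d:-, e:-, f:+; rest ⊤}
  B3: | IN={d:-, e:-; rest ⊤} | OUT={e:-; rest ⊤}

Merge at B1: IN[B1] = OUT[B0] = {a: ⊤, b: ⊤, c: ⊤, d: -, e: -, f: ⊤}
Applying B1's transfer function to that IN value gives OUT[B1] (row B1 above).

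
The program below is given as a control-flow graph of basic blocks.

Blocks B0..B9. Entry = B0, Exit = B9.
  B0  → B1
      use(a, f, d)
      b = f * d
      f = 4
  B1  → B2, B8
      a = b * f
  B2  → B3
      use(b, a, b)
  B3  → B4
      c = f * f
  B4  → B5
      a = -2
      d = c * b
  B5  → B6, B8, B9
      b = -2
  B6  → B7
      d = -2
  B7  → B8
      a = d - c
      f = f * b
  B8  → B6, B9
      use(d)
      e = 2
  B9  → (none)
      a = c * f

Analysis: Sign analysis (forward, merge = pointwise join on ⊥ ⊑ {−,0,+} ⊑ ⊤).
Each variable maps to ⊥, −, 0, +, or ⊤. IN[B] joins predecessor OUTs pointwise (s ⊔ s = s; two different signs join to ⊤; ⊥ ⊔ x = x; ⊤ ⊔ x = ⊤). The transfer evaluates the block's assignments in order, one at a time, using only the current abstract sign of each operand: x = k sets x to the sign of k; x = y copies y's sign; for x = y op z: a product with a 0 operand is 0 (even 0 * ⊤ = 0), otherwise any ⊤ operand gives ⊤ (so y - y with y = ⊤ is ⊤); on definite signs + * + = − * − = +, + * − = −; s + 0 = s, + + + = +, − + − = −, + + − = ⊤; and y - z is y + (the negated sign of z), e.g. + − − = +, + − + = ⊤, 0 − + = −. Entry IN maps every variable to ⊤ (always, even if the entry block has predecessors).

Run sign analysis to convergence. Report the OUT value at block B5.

Answer: {a: -, b: -, c: +, d: ⊤, e: ⊤, f: +}

Trace:
Fixpoint table:
  B0:   IN=(all ⊤)   OUT={f:+; rest ⊤}
  B1:   IN={f:+; rest ⊤}   OUT={f:+; rest ⊤}
  B2:   IN={f:+; rest ⊤}   OUT={f:+; rest ⊤}
  B3:   IN={f:+; rest ⊤}   OUT={c:+, f:+; rest ⊤}
  B4:   IN={c:+, f:+; rest ⊤}   OUT={a:-, c:+, f:+; rest ⊤}
  B5:   IN={a:-, c:+, f:+; rest ⊤}   OUT={a:-, b:-, c:+, f:+; rest ⊤}
  B6:   IN=(all ⊤)   OUT={d:-; rest ⊤}
  B7:   IN={d:-; rest ⊤}   OUT={d:-; rest ⊤}
  B8:   IN=(all ⊤)   OUT={e:+; rest ⊤}
  B9:   IN=(all ⊤)   OUT=(all ⊤)

Merge at B5: IN[B5] = OUT[B4] = {a: -, b: ⊤, c: +, d: ⊤, e: ⊤, f: +}
Applying B5's transfer function to that IN value gives OUT[B5] (row B5 above).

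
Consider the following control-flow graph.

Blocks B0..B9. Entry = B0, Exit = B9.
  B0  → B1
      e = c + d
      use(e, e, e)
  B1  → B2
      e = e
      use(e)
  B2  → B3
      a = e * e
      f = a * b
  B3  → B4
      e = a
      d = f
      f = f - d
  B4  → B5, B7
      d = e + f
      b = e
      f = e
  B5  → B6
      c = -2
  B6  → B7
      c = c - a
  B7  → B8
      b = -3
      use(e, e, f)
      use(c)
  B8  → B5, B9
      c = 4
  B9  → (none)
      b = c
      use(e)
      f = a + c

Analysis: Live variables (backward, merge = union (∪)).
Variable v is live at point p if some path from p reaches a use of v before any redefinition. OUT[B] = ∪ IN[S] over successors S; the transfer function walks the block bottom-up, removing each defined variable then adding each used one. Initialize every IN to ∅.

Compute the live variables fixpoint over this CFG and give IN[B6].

Answer: {a, c, e, f}

Trace:
Fixpoint table:
  B0: | IN={b, c, d} | OUT={b, c, e}
  B1: | IN={b, c, e} | OUT={b, c, e}
  B2: | IN={b, c, e} | OUT={a, c, f}
  B3: | IN={a, c, f} | OUT={a, c, e, f}
  B4: | IN={a, c, e, f} | OUT={a, c, e, f}
  B5: | IN={a, e, f} | OUT={a, c, e, f}
  B6: | IN={a, c, e, f} | OUT={a, c, e, f}
  B7: | IN={a, c, e, f} | OUT={a, e, f}
  B8: | IN={a, e, f} | OUT={a, c, e, f}
  B9: | IN={a, c, e} | OUT={}

Merge at B6: OUT[B6] = IN[B7] = {a, c, e, f}
Applying B6's transfer function to that OUT value gives IN[B6] (row B6 above).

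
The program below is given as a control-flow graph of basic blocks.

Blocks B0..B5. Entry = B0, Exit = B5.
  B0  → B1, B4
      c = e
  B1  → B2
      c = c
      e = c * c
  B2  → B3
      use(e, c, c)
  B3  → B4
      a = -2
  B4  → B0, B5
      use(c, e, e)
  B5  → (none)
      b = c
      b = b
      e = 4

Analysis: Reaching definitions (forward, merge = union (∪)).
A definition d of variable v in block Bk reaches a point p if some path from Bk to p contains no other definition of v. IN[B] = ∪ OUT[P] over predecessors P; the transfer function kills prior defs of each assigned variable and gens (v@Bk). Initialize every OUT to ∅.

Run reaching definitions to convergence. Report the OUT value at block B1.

Answer: {a@B3, c@B1, e@B1}

Working:
Fixpoint table:
  B0:   IN={a@B3, c@B0, c@B1, e@B1}   OUT={a@B3, c@B0, e@B1}
  B1:   IN={a@B3, c@B0, e@B1}   OUT={a@B3, c@B1, e@B1}
  B2:   IN={a@B3, c@B1, e@B1}   OUT={a@B3, c@B1, e@B1}
  B3:   IN={a@B3, c@B1, e@B1}   OUT={a@B3, c@B1, e@B1}
  B4:   IN={a@B3, c@B0, c@B1, e@B1}   OUT={a@B3, c@B0, c@B1, e@B1}
  B5:   IN={a@B3, c@B0, c@B1, e@B1}   OUT={a@B3, b@B5, c@B0, c@B1, e@B5}

Merge at B1: IN[B1] = OUT[B0] = {a@B3, c@B0, e@B1}
Applying B1's transfer function to that IN value gives OUT[B1] (row B1 above).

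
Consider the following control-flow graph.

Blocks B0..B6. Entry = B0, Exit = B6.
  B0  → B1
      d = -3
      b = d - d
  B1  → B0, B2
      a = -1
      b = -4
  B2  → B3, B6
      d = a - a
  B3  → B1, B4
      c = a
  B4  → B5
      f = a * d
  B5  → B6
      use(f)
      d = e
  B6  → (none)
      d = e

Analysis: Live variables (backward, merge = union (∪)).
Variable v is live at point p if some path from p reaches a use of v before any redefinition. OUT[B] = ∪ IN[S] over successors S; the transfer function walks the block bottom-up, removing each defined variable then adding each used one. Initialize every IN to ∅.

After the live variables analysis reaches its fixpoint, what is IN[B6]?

Per-block solution:
  B0:  IN={e}  OUT={e}
  B1:  IN={e}  OUT={a, e}
  B2:  IN={a, e}  OUT={a, d, e}
  B3:  IN={a, d, e}  OUT={a, d, e}
  B4:  IN={a, d, e}  OUT={e, f}
  B5:  IN={e, f}  OUT={e}
  B6:  IN={e}  OUT={}

B6 is the boundary node: OUT[B6] = {}
Applying B6's transfer function to that OUT value gives IN[B6] (row B6 above).

Answer: {e}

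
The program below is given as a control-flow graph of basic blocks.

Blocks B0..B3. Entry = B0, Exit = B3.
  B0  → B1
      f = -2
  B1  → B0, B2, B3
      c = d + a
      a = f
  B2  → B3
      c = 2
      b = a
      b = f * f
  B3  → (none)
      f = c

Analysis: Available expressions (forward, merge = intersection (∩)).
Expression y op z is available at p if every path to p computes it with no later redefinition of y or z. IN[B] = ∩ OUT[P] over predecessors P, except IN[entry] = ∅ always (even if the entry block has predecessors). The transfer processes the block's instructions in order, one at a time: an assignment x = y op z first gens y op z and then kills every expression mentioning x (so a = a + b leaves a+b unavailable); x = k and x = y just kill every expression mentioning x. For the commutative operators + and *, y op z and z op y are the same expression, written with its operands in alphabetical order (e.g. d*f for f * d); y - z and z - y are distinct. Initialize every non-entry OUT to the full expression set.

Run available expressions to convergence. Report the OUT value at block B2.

Per-block solution:
  B0: | IN={} | OUT={}
  B1: | IN={} | OUT={}
  B2: | IN={} | OUT={f*f}
  B3: | IN={} | OUT={}

Merge at B2: IN[B2] = OUT[B1] = {}
Applying B2's transfer function to that IN value gives OUT[B2] (row B2 above).

Answer: {f*f}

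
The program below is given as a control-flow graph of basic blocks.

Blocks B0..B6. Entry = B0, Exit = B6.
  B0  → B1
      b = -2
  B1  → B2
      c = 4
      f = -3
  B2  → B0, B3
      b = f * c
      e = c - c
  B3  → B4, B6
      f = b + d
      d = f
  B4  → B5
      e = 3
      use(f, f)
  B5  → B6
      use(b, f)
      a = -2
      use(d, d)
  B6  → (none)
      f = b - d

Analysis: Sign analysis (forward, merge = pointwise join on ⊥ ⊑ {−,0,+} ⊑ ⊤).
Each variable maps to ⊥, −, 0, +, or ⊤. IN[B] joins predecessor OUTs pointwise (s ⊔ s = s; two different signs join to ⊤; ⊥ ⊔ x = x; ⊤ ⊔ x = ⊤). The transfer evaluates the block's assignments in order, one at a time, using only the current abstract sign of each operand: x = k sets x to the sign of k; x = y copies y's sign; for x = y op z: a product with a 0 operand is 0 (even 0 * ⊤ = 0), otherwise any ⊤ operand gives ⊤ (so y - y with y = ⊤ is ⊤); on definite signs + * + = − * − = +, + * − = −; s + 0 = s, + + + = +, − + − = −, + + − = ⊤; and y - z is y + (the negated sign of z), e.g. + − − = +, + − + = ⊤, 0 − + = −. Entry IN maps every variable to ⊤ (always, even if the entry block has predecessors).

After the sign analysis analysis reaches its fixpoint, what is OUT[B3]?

Converged values:
  B0: | IN=(all ⊤) | OUT={b:-; rest ⊤}
  B1: | IN={b:-; rest ⊤} | OUT={b:-, c:+, f:-; rest ⊤}
  B2: | IN={b:-, c:+, f:-; rest ⊤} | OUT={b:-, c:+, f:-; rest ⊤}
  B3: | IN={b:-, c:+, f:-; rest ⊤} | OUT={b:-, c:+; rest ⊤}
  B4: | IN={b:-, c:+; rest ⊤} | OUT={b:-, c:+, e:+; rest ⊤}
  B5: | IN={b:-, c:+, e:+; rest ⊤} | OUT={a:-, b:-, c:+, e:+; rest ⊤}
  B6: | IN={b:-, c:+; rest ⊤} | OUT={b:-, c:+; rest ⊤}

Merge at B3: IN[B3] = OUT[B2] = {a: ⊤, b: -, c: +, d: ⊤, e: ⊤, f: -}
Applying B3's transfer function to that IN value gives OUT[B3] (row B3 above).

Answer: {a: ⊤, b: -, c: +, d: ⊤, e: ⊤, f: ⊤}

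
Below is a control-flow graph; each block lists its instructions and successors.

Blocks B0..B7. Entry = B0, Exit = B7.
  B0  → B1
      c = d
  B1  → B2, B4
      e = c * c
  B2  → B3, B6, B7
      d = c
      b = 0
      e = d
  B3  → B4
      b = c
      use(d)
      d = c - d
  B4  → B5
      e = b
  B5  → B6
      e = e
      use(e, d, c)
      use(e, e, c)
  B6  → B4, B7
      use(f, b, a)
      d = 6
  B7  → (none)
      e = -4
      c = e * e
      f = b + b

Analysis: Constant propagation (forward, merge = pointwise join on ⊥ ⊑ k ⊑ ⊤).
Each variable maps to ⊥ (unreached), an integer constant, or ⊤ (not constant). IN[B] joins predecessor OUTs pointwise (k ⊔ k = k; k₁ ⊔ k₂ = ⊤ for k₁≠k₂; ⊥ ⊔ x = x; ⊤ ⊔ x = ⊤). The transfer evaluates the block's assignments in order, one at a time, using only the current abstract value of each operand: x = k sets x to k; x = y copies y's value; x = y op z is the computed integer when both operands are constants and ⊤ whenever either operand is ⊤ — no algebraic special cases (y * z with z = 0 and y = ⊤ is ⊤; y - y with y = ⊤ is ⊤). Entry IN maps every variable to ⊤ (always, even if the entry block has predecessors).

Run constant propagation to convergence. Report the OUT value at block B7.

Per-block solution:
  B0:  IN=(all ⊤)  OUT=(all ⊤)
  B1:  IN=(all ⊤)  OUT=(all ⊤)
  B2:  IN=(all ⊤)  OUT={b:0; rest ⊤}
  B3:  IN={b:0; rest ⊤}  OUT=(all ⊤)
  B4:  IN=(all ⊤)  OUT=(all ⊤)
  B5:  IN=(all ⊤)  OUT=(all ⊤)
  B6:  IN=(all ⊤)  OUT={d:6; rest ⊤}
  B7:  IN=(all ⊤)  OUT={c:16, e:-4; rest ⊤}

Merge at B7: IN[B7] = OUT[B2] ⊔ OUT[B6] = {a: ⊤, b: ⊤, c: ⊤, d: ⊤, e: ⊤, f: ⊤}
Applying B7's transfer function to that IN value gives OUT[B7] (row B7 above).

Answer: {a: ⊤, b: ⊤, c: 16, d: ⊤, e: -4, f: ⊤}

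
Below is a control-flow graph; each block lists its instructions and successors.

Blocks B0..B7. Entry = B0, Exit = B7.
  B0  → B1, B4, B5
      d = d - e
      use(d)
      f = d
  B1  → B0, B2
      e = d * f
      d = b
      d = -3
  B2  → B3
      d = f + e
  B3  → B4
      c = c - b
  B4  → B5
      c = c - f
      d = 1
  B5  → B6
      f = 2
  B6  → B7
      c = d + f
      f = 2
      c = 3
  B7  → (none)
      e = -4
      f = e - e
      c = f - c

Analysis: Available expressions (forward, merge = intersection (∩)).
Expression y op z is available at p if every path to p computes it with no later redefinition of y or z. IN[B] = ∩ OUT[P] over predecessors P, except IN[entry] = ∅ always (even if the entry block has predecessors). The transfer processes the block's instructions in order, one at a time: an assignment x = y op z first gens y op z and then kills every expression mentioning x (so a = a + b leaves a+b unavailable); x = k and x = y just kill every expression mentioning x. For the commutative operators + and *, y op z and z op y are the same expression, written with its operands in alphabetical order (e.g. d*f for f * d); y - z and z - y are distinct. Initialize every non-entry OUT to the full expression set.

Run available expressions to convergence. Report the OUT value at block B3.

Fixpoint table:
  B0:  IN={}  OUT={}
  B1:  IN={}  OUT={}
  B2:  IN={}  OUT={e+f}
  B3:  IN={e+f}  OUT={e+f}
  B4:  IN={}  OUT={}
  B5:  IN={}  OUT={}
  B6:  IN={}  OUT={}
  B7:  IN={}  OUT={e-e}

Merge at B3: IN[B3] = OUT[B2] = {e+f}
Applying B3's transfer function to that IN value gives OUT[B3] (row B3 above).

Answer: {e+f}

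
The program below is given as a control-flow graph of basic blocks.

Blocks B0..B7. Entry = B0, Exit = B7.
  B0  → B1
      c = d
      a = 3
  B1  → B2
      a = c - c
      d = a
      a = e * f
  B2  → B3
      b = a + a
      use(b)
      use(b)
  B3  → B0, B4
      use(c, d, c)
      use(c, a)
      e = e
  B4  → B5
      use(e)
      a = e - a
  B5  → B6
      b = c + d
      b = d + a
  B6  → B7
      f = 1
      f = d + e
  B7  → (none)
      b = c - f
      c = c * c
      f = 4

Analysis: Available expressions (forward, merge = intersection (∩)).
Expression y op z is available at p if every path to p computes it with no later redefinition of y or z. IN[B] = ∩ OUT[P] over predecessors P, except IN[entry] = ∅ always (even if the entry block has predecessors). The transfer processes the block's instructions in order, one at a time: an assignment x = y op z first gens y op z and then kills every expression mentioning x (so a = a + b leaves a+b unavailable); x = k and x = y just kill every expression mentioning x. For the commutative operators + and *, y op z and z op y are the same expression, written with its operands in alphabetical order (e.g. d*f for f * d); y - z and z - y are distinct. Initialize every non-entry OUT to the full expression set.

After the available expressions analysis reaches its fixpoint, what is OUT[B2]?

Answer: {a+a, c-c, e*f}

Derivation:
Per-block solution:
  B0:  IN={}  OUT={}
  B1:  IN={}  OUT={c-c, e*f}
  B2:  IN={c-c, e*f}  OUT={a+a, c-c, e*f}
  B3:  IN={a+a, c-c, e*f}  OUT={a+a, c-c}
  B4:  IN={a+a, c-c}  OUT={c-c}
  B5:  IN={c-c}  OUT={a+d, c+d, c-c}
  B6:  IN={a+d, c+d, c-c}  OUT={a+d, c+d, c-c, d+e}
  B7:  IN={a+d, c+d, c-c, d+e}  OUT={a+d, d+e}

Merge at B2: IN[B2] = OUT[B1] = {c-c, e*f}
Applying B2's transfer function to that IN value gives OUT[B2] (row B2 above).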